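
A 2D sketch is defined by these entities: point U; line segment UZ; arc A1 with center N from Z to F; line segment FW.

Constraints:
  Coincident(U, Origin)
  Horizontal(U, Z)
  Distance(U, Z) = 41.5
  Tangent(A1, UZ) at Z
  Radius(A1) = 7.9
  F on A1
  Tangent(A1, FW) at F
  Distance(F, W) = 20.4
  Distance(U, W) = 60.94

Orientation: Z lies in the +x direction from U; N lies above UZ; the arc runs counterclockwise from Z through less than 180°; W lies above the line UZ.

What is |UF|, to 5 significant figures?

49.214

Checks: |NF| = 7.900 ✓; ∠(NF, FW) = 90.00° ✓; |FW| = 20.40 ✓; |UW| = 60.94 ✓.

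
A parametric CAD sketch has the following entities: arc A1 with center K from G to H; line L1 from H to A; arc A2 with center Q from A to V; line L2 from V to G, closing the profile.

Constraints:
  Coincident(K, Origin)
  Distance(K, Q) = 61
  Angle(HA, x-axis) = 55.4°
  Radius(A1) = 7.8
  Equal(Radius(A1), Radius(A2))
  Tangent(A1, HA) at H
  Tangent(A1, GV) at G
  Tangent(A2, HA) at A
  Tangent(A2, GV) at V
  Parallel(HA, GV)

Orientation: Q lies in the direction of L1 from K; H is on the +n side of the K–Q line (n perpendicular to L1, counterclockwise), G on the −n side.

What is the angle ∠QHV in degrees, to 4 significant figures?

7.058°

The slot axis is L1's direction at 55.4°, so u = (cos 55.4°, sin 55.4°) = (0.5678, 0.8231) and n = (−sin 55.4°, cos 55.4°) = (-0.8231, 0.5678). K is at the origin and Q lies 61.0 along u from K, so Q = 61.0·u = (34.64, 50.21). Tangency of A1 to both parallel lines with radius 7.8 puts H and G at K ± 7.8·n: H = (-6.420, 4.429), G = (6.420, -4.429). Equal radii place A and V the same way about Q: A = Q + 7.8·n = (28.22, 54.64), V = Q − 7.8·n = (41.06, 45.78). Then cos ∠QHV = HQ·HV / (|HQ||HV|), giving 7.058°.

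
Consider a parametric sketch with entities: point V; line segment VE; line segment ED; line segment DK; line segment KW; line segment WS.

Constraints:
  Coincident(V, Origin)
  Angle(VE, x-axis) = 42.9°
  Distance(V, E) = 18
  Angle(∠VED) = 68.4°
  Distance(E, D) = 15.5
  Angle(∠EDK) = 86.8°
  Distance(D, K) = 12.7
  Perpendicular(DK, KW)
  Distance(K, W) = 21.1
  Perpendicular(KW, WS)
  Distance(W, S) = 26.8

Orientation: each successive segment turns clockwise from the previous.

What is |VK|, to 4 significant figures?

9.117

V is at the origin; VE runs at 42.9° with length 18.0, so E = (13.19, 12.25). ∠VED = 68.4° gives ED at -68.70° from the x-axis; with |ED| = 15.5, D = (18.82, -2.188). ∠EDK = 86.8° gives DK at -161.9° from the x-axis; with |DK| = 12.7, K = (6.745, -6.134). Then |VK| = |K − V| = 9.117.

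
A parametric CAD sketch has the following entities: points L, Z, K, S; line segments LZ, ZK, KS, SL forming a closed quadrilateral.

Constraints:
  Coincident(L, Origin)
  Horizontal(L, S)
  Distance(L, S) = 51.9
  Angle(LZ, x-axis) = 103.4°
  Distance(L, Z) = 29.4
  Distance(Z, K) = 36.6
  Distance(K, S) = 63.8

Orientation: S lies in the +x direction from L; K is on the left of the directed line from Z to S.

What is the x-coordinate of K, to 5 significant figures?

18.927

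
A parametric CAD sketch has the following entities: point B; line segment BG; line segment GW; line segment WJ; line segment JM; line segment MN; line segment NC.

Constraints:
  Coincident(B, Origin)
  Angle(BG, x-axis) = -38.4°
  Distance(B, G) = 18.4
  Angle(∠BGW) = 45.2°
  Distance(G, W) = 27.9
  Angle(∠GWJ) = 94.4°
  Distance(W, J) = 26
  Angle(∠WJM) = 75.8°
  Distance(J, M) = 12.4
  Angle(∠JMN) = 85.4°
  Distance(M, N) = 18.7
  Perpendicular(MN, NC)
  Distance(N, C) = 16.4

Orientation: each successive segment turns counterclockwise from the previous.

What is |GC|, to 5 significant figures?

39.442

∠JMN = 85.4° gives MN at 20.800° from the x-axis; with |MN| = 18.7, N = (6.2665, 10.122). The perpendicularity gives NC at right angles to MN, so NC runs at 110.80°; with |NC| = 16.4, C = (0.44279, 25.454). Then |GC| = |C − G| = 39.442.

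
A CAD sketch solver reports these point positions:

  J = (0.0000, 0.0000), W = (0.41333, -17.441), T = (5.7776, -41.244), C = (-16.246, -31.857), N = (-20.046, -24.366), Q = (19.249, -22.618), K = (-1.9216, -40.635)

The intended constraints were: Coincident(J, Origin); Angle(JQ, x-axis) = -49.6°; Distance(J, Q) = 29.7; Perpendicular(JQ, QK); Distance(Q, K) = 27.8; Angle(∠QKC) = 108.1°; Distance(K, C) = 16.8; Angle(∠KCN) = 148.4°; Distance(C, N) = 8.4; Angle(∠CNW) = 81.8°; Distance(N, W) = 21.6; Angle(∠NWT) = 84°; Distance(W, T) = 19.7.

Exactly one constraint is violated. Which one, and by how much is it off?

Distance(W, T) = 19.7 — off by 4.70.

J = (0.00, 0.00) ✓; JQ at -49.60° ✓; |JQ| = 29.70 ✓; ∠(JQ, QK) = 90.00° ✓; |QK| = 27.80 ✓; ∠QKC = 108.1° ✓; |KC| = 16.80 ✓; ∠KCN = 148.4° ✓; |CN| = 8.400 ✓; ∠CNW = 81.80° ✓; |NW| = 21.60 ✓; ∠NWT = 84.00° ✓; |WT| = 24.40 ✗.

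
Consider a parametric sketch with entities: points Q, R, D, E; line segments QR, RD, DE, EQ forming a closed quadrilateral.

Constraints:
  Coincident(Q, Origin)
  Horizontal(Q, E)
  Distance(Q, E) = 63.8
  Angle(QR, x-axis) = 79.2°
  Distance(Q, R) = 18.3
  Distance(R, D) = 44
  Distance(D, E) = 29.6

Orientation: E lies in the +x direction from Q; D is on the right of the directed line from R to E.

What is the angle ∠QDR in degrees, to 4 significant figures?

24.42°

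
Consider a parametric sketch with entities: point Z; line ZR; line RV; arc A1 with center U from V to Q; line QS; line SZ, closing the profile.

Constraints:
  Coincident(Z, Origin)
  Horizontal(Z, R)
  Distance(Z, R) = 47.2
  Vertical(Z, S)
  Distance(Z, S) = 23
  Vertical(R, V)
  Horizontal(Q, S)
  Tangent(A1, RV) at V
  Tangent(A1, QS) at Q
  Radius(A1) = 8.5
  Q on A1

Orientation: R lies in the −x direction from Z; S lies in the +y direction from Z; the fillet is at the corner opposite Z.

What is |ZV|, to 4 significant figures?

49.38

The virtual corner opposite Z is at (-47.20, 23.00). Since A1 is tangent to RV there, UV ⟂ RV and A1 meets QS tangentially, so UQ is at right angles to QS, with radius 8.5, so the center U sits 8.5 in from both sides at U = (-38.70, 14.50). That places the tangent points at V = (-47.20, 14.50) on RV and Q = (-38.70, 23.00) on QS. Then |ZV| = |V − Z| = 49.38.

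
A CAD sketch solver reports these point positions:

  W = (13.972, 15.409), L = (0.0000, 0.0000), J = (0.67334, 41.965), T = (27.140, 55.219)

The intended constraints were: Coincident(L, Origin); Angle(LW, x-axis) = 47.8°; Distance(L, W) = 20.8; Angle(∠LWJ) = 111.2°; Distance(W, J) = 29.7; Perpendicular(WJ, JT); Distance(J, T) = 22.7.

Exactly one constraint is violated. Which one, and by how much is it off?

Distance(J, T) = 22.7 — off by 6.90.

L = (0.00, 0.00) ✓; LW at 47.80° ✓; |LW| = 20.80 ✓; ∠LWJ = 111.2° ✓; |WJ| = 29.70 ✓; ∠(WJ, JT) = 90.00° ✓; |JT| = 29.60 ✗.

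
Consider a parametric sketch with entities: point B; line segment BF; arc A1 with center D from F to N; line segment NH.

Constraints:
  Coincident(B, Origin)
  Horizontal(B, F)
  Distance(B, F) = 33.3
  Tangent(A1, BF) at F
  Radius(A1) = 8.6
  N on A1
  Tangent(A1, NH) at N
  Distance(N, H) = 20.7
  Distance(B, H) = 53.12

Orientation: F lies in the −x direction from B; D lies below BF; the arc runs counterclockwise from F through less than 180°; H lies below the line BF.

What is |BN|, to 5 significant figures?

42.347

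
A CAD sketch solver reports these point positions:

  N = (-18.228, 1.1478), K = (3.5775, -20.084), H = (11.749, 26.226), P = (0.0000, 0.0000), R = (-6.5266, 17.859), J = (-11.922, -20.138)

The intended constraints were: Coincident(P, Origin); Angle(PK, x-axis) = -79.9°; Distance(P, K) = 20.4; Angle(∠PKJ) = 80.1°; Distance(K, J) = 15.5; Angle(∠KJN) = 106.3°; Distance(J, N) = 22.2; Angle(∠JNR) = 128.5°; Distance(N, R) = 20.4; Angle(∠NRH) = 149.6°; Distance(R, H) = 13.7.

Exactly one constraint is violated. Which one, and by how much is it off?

Distance(R, H) = 13.7 — off by 6.40.

P = (0.00, 0.00) ✓; PK at -79.90° ✓; |PK| = 20.40 ✓; ∠PKJ = 80.10° ✓; |KJ| = 15.50 ✓; ∠KJN = 106.3° ✓; |JN| = 22.20 ✓; ∠JNR = 128.5° ✓; |NR| = 20.40 ✓; ∠NRH = 149.6° ✓; |RH| = 20.10 ✗.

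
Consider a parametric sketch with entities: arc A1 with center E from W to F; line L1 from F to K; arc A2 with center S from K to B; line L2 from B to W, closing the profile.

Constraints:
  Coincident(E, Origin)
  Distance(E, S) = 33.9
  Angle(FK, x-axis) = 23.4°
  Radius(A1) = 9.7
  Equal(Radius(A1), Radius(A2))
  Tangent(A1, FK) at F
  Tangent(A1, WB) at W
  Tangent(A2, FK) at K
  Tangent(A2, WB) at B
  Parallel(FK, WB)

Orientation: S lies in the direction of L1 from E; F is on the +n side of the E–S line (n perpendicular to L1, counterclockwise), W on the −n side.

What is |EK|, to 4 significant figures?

35.26

Tangency of A1 to both parallel lines with radius 9.7 puts F and W at E ± 9.7·n: F = (-3.852, 8.902), W = (3.852, -8.902). Equal radii place K and B the same way about S: K = S + 9.7·n = (27.26, 22.37), B = S − 9.7·n = (34.96, 4.561). Then |EK| = |K − E| = 35.26.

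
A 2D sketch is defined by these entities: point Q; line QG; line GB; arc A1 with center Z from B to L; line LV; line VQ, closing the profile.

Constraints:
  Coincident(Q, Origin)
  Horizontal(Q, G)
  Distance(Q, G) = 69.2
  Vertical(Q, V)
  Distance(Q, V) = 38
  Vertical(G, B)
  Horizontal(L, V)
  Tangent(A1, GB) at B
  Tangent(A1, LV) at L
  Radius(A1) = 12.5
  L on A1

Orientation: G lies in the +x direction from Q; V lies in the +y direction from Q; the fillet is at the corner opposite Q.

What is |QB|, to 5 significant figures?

73.749

The virtual corner opposite Q is at (69.200, 38.000). A1 meets GB tangentially, so ZB is at right angles to GB and since A1 is tangent to LV there, ZL ⟂ LV, with radius 12.5, so the center Z sits 12.5 in from both sides at Z = (56.700, 25.500). That places the tangent points at B = (69.200, 25.500) on GB and L = (56.700, 38.000) on LV. Then |QB| = |B − Q| = 73.749.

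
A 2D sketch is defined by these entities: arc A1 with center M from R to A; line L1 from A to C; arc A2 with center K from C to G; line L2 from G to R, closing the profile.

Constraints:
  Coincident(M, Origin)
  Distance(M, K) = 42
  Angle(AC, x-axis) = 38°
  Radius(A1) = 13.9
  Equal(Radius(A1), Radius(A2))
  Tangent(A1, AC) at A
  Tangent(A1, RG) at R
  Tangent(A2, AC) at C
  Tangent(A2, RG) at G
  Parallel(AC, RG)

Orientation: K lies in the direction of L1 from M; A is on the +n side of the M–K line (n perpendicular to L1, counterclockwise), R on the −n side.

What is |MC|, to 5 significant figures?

44.240

The slot axis is L1's direction at 38.0°, so u = (cos 38.0°, sin 38.0°) = (0.78801, 0.61566) and n = (−sin 38.0°, cos 38.0°) = (-0.61566, 0.78801). M is at the origin and K lies 42.0 along u from M, so K = 42.0·u = (33.096, 25.858). Tangency of A1 to both parallel lines with radius 13.9 puts A and R at M ± 13.9·n: A = (-8.5577, 10.953), R = (8.5577, -10.953). Equal radii place C and G the same way about K: C = K + 13.9·n = (24.539, 36.811), G = K − 13.9·n = (41.654, 14.904). Then |MC| = |C − M| = 44.240.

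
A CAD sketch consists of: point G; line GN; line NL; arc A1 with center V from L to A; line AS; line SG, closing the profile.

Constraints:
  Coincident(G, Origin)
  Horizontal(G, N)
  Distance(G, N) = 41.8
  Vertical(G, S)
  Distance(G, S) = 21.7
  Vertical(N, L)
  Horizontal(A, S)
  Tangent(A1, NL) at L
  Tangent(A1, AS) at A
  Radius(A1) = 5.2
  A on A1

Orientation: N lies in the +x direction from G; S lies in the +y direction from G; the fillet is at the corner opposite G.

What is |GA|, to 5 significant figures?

42.549

The virtual corner opposite G is at (41.800, 21.700). Tangency of A1 to NL means the radius VL is perpendicular to NL and since A1 is tangent to AS there, VA ⟂ AS, with radius 5.2, so the center V sits 5.2 in from both sides at V = (36.600, 16.500). That places the tangent points at L = (41.800, 16.500) on NL and A = (36.600, 21.700) on AS. Then |GA| = |A − G| = 42.549.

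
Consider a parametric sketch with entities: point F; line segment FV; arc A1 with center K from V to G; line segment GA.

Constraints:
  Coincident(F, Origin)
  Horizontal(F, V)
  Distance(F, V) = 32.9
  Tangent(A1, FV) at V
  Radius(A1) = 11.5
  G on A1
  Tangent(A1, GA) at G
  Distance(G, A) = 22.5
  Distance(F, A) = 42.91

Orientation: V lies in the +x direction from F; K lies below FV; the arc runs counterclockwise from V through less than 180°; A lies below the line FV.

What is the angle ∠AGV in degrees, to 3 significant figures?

131°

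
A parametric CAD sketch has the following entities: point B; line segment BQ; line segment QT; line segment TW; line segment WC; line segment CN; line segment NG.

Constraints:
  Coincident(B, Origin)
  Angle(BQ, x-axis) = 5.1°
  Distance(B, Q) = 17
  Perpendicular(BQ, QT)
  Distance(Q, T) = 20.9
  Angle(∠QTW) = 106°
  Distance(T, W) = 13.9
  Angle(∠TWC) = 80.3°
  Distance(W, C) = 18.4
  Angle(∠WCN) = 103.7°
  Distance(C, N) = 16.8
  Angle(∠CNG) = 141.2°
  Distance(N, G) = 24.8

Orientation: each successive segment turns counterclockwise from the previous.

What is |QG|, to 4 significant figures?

25.41

B is at the origin; BQ runs at 5.1° with length 17.0, so Q = (16.93, 1.511). BQ ⟂ QT, so QT runs at 95.10°; with |QT| = 20.9, T = (15.07, 22.33). ∠QTW = 106.0° gives TW at 169.1° from the x-axis; with |TW| = 13.9, W = (1.426, 24.96). ∠TWC = 80.3° gives WC at -91.20° from the x-axis; with |WC| = 18.4, C = (1.040, 6.561). ∠WCN = 103.7° gives CN at -14.90° from the x-axis; with |CN| = 16.8, N = (17.28, 2.241). ∠CNG = 141.2° gives NG at 23.90° from the x-axis; with |NG| = 24.8, G = (39.95, 12.29). Then |QG| = |G − Q| = 25.41.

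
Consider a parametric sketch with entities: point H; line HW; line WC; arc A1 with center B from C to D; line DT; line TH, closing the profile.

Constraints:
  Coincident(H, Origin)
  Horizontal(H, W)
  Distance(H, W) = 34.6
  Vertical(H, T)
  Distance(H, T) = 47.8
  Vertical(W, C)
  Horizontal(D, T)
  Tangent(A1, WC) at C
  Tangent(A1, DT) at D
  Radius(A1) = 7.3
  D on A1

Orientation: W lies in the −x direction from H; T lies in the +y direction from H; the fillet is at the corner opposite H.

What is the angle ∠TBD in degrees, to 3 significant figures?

75.0°

The virtual corner opposite H is at (-34.6, 47.8). Tangency of A1 to WC means the radius BC is perpendicular to WC and tangency of A1 to DT means the radius BD is perpendicular to DT, with radius 7.3, so the center B sits 7.3 in from both sides at B = (-27.3, 40.5). That places the tangent points at C = (-34.6, 40.5) on WC and D = (-27.3, 47.8) on DT. Then cos ∠TBD = BT·BD / (|BT||BD|), giving 75.0°.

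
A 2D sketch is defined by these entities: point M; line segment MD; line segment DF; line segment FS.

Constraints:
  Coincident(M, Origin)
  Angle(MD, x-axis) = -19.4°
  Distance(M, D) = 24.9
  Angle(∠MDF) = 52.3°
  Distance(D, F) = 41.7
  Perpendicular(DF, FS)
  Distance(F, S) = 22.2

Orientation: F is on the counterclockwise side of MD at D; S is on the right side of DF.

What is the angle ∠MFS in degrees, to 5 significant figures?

126.66°

∠MDF = 52.3°, so DF runs at -19.4° + (180° − 52.3°) = 108.30° from the x-axis; with |DF| = 41.7, F = D + 41.7·(cos 108.30°, sin 108.30°) = (10.393, 31.320). DF ⟂ FS; with |FS| = 22.2 on the right of DF, S = F + 22.2·(0.94943, 0.31399) = (31.470, 38.291). Then cos ∠MFS = FM·FS / (|FM||FS|), giving 126.66°.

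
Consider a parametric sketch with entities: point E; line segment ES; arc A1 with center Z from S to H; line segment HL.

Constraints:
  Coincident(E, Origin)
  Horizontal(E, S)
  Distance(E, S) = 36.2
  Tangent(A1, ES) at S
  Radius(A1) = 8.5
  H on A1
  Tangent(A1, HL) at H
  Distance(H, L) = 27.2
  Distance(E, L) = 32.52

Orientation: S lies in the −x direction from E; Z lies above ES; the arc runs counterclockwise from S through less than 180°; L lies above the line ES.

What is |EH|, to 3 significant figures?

29.1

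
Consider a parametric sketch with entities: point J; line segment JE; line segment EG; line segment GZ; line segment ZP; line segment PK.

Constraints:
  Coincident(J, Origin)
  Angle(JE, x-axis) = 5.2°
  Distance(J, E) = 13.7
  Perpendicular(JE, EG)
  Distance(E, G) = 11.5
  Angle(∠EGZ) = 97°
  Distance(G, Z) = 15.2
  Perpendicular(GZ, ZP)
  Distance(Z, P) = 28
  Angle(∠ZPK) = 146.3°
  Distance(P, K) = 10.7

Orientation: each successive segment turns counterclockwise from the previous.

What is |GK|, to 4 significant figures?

38.05

The perpendicularity gives ZP at right angles to GZ, so ZP runs at -91.80°; with |ZP| = 28.0, P = (-3.471, -14.81). ∠ZPK = 146.3° gives PK at -58.10° from the x-axis; with |PK| = 10.7, K = (2.184, -23.90). Then |GK| = |K − G| = 38.05.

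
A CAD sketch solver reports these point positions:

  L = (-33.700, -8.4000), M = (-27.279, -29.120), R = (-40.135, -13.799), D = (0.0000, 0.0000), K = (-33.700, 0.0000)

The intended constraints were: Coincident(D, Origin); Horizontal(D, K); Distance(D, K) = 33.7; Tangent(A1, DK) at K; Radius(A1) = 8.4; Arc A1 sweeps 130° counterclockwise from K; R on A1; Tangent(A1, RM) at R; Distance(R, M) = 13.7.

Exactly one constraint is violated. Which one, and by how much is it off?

Distance(R, M) = 13.7 — off by 6.30.

D = (0.00, 0.00) ✓; D.y = 0.00, K.y = 0.00 ✓; |DK| = 33.70 ✓; ∠(LK, KD) = 90.00° ✓; |LK| = 8.400 ✓; bearing(L→R) − bearing(L→K) = 130.0° ✓; |LR| = 8.400 ✓; ∠(LR, RM) = 90.00° ✓; |RM| = 20.00 ✗.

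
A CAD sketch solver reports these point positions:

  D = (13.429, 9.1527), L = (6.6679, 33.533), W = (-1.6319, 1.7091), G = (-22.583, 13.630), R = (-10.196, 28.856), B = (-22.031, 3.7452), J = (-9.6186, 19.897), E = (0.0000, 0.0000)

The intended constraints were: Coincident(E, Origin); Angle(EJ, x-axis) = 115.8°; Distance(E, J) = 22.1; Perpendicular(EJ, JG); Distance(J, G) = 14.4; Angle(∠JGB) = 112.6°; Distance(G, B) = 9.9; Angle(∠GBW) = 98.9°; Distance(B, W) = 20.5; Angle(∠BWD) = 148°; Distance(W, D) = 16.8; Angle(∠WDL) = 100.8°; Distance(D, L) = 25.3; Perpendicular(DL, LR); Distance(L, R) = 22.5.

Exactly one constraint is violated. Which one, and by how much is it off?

Distance(L, R) = 22.5 — off by 5.00.

E = (0.00, 0.00) ✓; EJ at 115.8° ✓; |EJ| = 22.10 ✓; ∠(EJ, JG) = 90.00° ✓; |JG| = 14.40 ✓; ∠JGB = 112.6° ✓; |GB| = 9.900 ✓; ∠GBW = 98.90° ✓; |BW| = 20.50 ✓; ∠BWD = 148.0° ✓; |WD| = 16.80 ✓; ∠WDL = 100.8° ✓; |DL| = 25.30 ✓; ∠(DL, LR) = 90.00° ✓; |LR| = 17.50 ✗.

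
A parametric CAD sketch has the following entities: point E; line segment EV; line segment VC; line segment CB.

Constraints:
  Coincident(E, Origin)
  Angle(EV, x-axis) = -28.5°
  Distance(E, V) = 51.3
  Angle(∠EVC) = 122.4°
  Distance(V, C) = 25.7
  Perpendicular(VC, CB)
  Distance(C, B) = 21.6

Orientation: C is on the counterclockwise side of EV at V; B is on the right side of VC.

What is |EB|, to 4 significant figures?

83.92

E is at the origin; EV runs at -28.5° with length 51.3, so V = 51.3·(cos -28.5°, sin -28.5°) = (45.08, -24.48). ∠EVC = 122.4°, so VC runs at -28.5° + (180° − 122.4°) = 29.10° from the x-axis; with |VC| = 25.7, C = V + 25.7·(cos 29.10°, sin 29.10°) = (67.54, -11.98). The perpendicularity gives CB at right angles to VC; with |CB| = 21.6 on the right of VC, B = C + 21.6·(0.4863, -0.8738) = (78.04, -30.85). Then |EB| = |B − E| = 83.92.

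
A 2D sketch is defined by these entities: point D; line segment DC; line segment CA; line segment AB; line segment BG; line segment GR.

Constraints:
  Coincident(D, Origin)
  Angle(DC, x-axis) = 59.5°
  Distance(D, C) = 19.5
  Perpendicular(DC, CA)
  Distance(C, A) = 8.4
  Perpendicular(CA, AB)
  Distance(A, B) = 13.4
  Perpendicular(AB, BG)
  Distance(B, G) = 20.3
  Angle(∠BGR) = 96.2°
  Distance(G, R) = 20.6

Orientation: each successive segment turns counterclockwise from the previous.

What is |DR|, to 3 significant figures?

30.1

D is at the origin; DC runs at 59.5° with length 19.5, so C = (9.90, 16.8). DC ⟂ CA, so CA runs at 150°; with |CA| = 8.4, A = (2.66, 21.1). The perpendicularity gives AB at right angles to CA, so AB runs at -120°; with |AB| = 13.4, B = (-4.14, 9.52). The perpendicularity gives BG at right angles to AB, so BG runs at -30.5°; with |BG| = 20.3, G = (13.3, -0.784). ∠BGR = 96.2° gives GR at 53.3° from the x-axis; with |GR| = 20.6, R = (25.7, 15.7). Then |DR| = |R − D| = 30.1.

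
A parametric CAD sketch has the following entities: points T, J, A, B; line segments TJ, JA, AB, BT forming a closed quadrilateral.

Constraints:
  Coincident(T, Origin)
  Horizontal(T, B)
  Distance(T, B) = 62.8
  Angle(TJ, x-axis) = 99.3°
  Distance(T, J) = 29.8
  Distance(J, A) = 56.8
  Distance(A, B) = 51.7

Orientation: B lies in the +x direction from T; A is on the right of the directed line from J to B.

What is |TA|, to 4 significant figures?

28.53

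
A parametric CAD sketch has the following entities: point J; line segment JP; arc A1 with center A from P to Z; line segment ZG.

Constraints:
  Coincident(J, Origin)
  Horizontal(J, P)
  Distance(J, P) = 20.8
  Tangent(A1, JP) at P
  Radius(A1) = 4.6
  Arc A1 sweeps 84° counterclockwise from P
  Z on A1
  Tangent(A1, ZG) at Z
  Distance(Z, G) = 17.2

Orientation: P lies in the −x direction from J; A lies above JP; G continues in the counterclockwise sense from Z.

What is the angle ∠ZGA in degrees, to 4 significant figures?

14.97°

On A1, P sits at bearing -90° from A; an 84° counterclockwise sweep puts Z at bearing -6°, so Z = A + 4.6·(cos -6°, sin -6°) = (-16.23, 4.119). The tangent condition forces AZ to be normal to ZG, so ZG runs along (−sin -6°, cos -6°); with |ZG| = 17.2, G = (-14.43, 21.22). Then cos ∠ZGA = GZ·GA / (|GZ||GA|), giving 14.97°.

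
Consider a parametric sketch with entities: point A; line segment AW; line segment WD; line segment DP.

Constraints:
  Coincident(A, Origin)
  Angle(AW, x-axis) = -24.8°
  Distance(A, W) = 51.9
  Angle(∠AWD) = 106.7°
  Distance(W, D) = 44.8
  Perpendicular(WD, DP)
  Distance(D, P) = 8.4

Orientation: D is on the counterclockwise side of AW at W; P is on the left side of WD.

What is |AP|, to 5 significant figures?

72.611

A is at the origin; AW runs at -24.8° with length 51.9, so W = 51.9·(cos -24.8°, sin -24.8°) = (47.114, -21.770). ∠AWD = 106.7°, so WD runs at -24.8° + (180° − 106.7°) = 48.500° from the x-axis; with |WD| = 44.8, D = W + 44.8·(cos 48.500°, sin 48.500°) = (76.799, 11.784). The perpendicularity gives DP at right angles to WD; with |DP| = 8.4 on the left of WD, P = D + 8.4·(-0.74896, 0.66262) = (70.508, 17.350). Then |AP| = |P − A| = 72.611.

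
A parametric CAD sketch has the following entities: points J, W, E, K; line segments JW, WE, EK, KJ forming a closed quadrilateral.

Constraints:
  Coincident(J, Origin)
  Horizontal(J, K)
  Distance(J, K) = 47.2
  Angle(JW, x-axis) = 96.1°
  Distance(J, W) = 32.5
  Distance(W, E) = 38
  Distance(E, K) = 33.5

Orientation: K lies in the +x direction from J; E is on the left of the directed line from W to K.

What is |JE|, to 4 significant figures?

46.41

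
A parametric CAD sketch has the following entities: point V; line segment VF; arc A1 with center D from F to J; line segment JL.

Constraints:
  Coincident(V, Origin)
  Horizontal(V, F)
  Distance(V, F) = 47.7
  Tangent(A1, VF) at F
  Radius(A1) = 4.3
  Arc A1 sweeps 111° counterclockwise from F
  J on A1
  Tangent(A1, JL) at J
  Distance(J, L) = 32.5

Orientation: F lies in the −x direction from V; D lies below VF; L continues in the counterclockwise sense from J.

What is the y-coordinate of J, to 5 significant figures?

-5.8410

V is at the origin; V and F share the same y with |VF| = 47.7 and F on the −x side, so F = (-47.700, 0.0000). Tangency of A1 to VF means the radius DF is perpendicular to VF, so D = F + (0, -4.3) = (-47.700, -4.3000). On A1, F sits at bearing 90° from D; a 111° counterclockwise sweep puts J at bearing 201°, so J = D + 4.3·(cos 201°, sin 201°) = (-51.714, -5.8410). So J.y = -5.8410.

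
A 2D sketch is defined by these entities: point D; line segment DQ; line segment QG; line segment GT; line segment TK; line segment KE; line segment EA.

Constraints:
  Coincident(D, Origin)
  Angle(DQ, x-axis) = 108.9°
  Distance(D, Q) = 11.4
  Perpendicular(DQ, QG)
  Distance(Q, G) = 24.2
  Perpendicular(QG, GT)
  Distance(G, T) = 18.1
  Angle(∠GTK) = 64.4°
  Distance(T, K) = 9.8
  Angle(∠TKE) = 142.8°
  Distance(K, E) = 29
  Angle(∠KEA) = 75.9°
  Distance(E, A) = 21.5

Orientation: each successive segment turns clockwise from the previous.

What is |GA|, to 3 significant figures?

16.8

∠TKE = 142.8° gives KE at 136° from the x-axis; with |KE| = 29.0, E = (-5.56, 22.8). ∠KEA = 75.9° gives EA at 32.0° from the x-axis; with |EA| = 21.5, A = (12.7, 34.1). Then |GA| = |A − G| = 16.8.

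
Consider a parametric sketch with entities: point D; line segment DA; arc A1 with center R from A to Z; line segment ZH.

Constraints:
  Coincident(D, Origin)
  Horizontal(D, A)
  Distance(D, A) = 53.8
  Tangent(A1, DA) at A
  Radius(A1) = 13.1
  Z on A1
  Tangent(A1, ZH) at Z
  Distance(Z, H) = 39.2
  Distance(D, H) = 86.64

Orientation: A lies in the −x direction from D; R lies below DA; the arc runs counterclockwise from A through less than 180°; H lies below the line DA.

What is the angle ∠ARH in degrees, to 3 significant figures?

157°

D is at the origin; DA is horizontal with |DA| = 53.8 and A on the −x side, so A = (-53.8, 0.00). Since A1 is tangent to DA there, RA ⟂ DA, so R = A + (0, -13.1) = (-53.8, -13.1). Since RZ ⟂ ZH (tangency), |RH| = √(13.1² + 39.2²) = 41.3 regardless of where Z sits on A1. So H lies on both circle(D, 86.64) and circle(R, 41.3); the below-DA intersection is H = (-69.9, -51.2). Z is the foot of the tangent from H: Z = (-66.9, -12.1).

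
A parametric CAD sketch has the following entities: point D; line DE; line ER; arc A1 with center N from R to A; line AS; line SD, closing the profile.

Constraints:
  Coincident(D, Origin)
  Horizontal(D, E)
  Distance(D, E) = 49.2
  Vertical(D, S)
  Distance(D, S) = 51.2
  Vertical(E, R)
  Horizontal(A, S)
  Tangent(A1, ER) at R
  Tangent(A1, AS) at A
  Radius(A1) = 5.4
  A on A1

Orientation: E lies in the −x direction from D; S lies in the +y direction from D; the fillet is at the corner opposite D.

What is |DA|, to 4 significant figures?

67.38

D is at the origin; D and E share the same y with |DE| = 49.2 and E on the −x side, so E = (-49.20, 0.000). DS is vertical with |DS| = 51.2 and S on the +y side, so S = (0.000, 51.20). The virtual corner opposite D is at (-49.20, 51.20). A1 meets ER tangentially, so NR is at right angles to ER and since A1 is tangent to AS there, NA ⟂ AS, with radius 5.4, so the center N sits 5.4 in from both sides at N = (-43.80, 45.80). That places the tangent points at R = (-49.20, 45.80) on ER and A = (-43.80, 51.20) on AS. Then |DA| = |A − D| = 67.38.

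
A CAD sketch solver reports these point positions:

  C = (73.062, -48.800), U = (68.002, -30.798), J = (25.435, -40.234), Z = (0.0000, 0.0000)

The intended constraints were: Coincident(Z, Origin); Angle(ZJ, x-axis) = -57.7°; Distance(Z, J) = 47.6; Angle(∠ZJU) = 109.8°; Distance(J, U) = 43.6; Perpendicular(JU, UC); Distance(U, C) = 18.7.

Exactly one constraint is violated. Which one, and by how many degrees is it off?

Perpendicular(JU, UC) — off by 3.20°.

Z = (0.00, 0.00) ✓; ZJ at -57.70° ✓; |ZJ| = 47.60 ✓; ∠ZJU = 109.8° ✓; |JU| = 43.60 ✓; ∠(JU, UC) = 86.80° ✗; |UC| = 18.70 ✓.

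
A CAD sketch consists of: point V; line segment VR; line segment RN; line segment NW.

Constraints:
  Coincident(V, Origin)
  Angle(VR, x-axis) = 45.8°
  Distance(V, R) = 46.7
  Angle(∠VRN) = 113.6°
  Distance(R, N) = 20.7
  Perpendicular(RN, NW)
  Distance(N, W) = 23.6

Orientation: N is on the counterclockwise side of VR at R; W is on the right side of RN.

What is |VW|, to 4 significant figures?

77.20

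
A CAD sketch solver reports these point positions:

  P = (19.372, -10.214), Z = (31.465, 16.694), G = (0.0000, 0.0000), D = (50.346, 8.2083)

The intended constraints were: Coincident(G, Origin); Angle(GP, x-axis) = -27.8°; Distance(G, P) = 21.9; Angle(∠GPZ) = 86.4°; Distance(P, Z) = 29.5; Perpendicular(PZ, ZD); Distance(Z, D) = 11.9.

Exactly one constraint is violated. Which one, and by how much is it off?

Distance(Z, D) = 11.9 — off by 8.80.

G = (0.00, 0.00) ✓; GP at -27.80° ✓; |GP| = 21.90 ✓; ∠GPZ = 86.40° ✓; |PZ| = 29.50 ✓; ∠(PZ, ZD) = 90.00° ✓; |ZD| = 20.70 ✗.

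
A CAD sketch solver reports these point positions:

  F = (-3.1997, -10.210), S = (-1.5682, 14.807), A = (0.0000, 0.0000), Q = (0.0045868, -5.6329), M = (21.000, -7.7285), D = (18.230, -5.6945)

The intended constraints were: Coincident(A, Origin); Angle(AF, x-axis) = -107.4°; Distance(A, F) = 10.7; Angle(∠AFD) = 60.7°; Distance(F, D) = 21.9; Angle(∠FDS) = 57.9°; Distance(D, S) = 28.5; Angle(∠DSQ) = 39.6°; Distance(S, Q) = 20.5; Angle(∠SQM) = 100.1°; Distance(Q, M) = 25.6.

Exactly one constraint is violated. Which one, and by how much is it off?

Distance(Q, M) = 25.6 — off by 4.50.

A = (0.00, 0.00) ✓; AF at -107.4° ✓; |AF| = 10.70 ✓; ∠AFD = 60.70° ✓; |FD| = 21.90 ✓; ∠FDS = 57.90° ✓; |DS| = 28.50 ✓; ∠DSQ = 39.60° ✓; |SQ| = 20.50 ✓; ∠SQM = 100.1° ✓; |QM| = 21.10 ✗.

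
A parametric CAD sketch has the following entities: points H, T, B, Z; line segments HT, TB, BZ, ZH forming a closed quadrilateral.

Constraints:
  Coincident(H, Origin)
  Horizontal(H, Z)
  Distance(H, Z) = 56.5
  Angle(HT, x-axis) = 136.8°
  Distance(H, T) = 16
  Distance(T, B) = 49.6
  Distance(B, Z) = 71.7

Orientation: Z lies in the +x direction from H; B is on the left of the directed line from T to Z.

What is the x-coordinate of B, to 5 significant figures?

10.744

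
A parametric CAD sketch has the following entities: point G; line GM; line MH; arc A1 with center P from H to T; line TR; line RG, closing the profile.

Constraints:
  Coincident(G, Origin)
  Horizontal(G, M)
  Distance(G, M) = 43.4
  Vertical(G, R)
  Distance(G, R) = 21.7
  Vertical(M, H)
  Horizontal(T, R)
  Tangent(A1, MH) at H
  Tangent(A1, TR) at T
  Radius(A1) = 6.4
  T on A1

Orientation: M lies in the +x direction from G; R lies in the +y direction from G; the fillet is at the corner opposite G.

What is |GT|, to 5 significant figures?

42.894

The virtual corner opposite G is at (43.400, 21.700). A1 meets MH tangentially, so PH is at right angles to MH and tangency of A1 to TR means the radius PT is perpendicular to TR, with radius 6.4, so the center P sits 6.4 in from both sides at P = (37.000, 15.300). That places the tangent points at H = (43.400, 15.300) on MH and T = (37.000, 21.700) on TR. Then |GT| = |T − G| = 42.894.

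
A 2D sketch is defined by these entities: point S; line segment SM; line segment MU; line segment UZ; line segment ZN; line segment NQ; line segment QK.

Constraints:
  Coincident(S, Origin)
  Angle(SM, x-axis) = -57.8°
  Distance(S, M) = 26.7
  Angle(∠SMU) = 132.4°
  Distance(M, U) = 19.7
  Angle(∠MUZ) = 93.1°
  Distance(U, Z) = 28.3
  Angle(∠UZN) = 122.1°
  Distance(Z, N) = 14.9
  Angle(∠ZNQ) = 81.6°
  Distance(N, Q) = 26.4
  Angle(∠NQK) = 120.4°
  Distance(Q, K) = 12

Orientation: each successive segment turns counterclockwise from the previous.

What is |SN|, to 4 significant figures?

32.03

∠MUZ = 93.1° gives UZ at 76.70° from the x-axis; with |UZ| = 28.3, Z = (40.13, 1.459). ∠UZN = 122.1° gives ZN at 134.6° from the x-axis; with |ZN| = 14.9, N = (29.66, 12.07). Then |SN| = |N − S| = 32.03.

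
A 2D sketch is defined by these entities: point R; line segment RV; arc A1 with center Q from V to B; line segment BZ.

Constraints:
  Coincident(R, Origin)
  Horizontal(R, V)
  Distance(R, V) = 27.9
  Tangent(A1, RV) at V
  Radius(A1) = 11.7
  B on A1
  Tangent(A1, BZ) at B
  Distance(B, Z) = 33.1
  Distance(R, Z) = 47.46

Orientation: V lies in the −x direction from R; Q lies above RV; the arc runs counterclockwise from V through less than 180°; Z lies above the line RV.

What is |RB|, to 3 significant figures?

19.9

Checks: |QB| = 11.70 ✓; ∠(QB, BZ) = 90.00° ✓; |BZ| = 33.10 ✓; |RZ| = 47.46 ✓.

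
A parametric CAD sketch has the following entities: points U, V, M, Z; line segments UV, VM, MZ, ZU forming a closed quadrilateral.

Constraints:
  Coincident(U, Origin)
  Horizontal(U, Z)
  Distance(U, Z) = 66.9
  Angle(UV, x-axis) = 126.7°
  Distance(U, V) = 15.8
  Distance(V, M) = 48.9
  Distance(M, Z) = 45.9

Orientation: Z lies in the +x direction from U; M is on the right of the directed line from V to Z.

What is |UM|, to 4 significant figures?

33.44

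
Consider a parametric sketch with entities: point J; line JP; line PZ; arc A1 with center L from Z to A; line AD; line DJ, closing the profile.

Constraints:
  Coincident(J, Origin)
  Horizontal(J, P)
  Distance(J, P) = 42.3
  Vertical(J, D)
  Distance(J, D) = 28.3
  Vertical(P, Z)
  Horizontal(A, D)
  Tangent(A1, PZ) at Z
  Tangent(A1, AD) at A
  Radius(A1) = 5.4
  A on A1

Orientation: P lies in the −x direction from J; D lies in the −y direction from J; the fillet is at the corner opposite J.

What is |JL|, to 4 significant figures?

43.43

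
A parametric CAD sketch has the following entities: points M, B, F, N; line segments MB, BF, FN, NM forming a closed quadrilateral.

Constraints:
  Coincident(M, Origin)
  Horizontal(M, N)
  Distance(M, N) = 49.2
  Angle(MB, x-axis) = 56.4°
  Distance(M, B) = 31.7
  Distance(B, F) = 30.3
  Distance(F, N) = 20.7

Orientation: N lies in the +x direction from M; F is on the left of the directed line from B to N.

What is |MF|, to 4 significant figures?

51.58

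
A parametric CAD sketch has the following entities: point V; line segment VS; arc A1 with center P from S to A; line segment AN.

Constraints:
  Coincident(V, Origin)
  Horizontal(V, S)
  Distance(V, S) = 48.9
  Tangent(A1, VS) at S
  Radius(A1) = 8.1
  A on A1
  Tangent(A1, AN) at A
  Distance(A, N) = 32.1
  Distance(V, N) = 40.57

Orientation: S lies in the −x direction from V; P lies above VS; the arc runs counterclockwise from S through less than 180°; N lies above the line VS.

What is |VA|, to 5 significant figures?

42.126

Checks: ∠(PS, SV) = 90.00° ✓; |PS| = 8.100 ✓; |PA| = 8.100 ✓; ∠(PA, AN) = 90.00° ✓; |AN| = 32.10 ✓; |VN| = 40.57 ✓.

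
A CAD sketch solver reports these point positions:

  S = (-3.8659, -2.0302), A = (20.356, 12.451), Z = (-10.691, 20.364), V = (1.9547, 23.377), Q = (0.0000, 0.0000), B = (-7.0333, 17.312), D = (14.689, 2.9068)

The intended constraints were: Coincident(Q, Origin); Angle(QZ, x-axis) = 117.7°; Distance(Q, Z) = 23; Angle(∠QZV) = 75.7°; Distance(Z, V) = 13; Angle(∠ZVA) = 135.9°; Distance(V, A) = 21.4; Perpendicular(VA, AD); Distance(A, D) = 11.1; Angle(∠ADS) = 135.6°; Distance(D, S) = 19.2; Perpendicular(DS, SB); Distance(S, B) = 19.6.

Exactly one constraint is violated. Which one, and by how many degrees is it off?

Perpendicular(DS, SB) — off by 5.60°.

Q = (0.00, 0.00) ✓; QZ at 117.7° ✓; |QZ| = 23.00 ✓; ∠QZV = 75.70° ✓; |ZV| = 13.00 ✓; ∠ZVA = 135.9° ✓; |VA| = 21.40 ✓; ∠(VA, AD) = 90.00° ✓; |AD| = 11.10 ✓; ∠ADS = 135.6° ✓; |DS| = 19.20 ✓; ∠(DS, SB) = 95.60° ✗; |SB| = 19.60 ✓.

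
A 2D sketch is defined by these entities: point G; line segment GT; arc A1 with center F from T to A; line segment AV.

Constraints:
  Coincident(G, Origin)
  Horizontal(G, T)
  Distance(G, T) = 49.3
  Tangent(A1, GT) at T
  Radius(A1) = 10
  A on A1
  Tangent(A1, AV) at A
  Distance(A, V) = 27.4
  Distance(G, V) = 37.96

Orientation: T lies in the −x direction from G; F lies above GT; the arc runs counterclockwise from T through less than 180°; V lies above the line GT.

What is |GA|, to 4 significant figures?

41.15

Checks: ∠(FT, TG) = 90.00° ✓; |FT| = 10.00 ✓; |FA| = 10.00 ✓; ∠(FA, AV) = 90.00° ✓; |AV| = 27.40 ✓; |GV| = 37.96 ✓.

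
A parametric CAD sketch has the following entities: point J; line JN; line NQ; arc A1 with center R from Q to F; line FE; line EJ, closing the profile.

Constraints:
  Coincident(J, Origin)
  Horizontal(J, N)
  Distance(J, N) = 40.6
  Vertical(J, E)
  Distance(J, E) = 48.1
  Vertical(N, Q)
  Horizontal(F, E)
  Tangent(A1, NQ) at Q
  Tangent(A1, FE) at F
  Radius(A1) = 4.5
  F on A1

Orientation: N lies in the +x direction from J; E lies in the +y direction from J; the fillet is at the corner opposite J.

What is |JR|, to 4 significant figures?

56.61

J is at the origin; JN is horizontal with |JN| = 40.6 and N on the +x side, so N = (40.60, 0.000). J and E share the same x with |JE| = 48.1 and E on the +y side, so E = (0.000, 48.10). The virtual corner opposite J is at (40.60, 48.10). Tangency of A1 to NQ means the radius RQ is perpendicular to NQ and since A1 is tangent to FE there, RF ⟂ FE, with radius 4.5, so the center R sits 4.5 in from both sides at R = (36.10, 43.60). Then |JR| = |R − J| = 56.61.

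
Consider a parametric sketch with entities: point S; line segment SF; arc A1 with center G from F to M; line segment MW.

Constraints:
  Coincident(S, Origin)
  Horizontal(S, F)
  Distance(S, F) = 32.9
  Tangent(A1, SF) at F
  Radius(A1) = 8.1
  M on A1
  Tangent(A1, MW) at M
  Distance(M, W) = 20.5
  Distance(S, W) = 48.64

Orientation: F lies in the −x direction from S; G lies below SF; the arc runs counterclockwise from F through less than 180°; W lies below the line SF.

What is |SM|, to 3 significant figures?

41.9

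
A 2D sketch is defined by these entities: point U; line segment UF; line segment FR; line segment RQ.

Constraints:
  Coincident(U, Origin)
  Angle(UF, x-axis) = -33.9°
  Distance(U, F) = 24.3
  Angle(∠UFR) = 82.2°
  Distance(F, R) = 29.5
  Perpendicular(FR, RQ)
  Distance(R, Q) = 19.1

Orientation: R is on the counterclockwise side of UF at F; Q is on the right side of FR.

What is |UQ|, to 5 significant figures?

50.504

U is at the origin; UF runs at -33.9° with length 24.3, so F = 24.3·(cos -33.9°, sin -33.9°) = (20.169, -13.553). ∠UFR = 82.2°, so FR runs at -33.9° + (180° − 82.2°) = 63.900° from the x-axis; with |FR| = 29.5, R = F + 29.5·(cos 63.900°, sin 63.900°) = (33.148, 12.939). The perpendicularity gives RQ at right angles to FR; with |RQ| = 19.1 on the right of FR, Q = R + 19.1·(0.89803, -0.43994) = (50.300, 4.5358). Then |UQ| = |Q − U| = 50.504.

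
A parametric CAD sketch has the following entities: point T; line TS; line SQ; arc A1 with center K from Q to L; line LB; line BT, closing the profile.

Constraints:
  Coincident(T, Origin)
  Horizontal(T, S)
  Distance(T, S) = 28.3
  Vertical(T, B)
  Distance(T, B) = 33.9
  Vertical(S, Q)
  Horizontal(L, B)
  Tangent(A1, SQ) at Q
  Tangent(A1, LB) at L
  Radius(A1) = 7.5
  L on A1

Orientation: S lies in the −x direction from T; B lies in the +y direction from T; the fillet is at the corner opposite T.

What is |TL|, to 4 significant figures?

39.77

T is at the origin; TS is horizontal with |TS| = 28.3 and S on the −x side, so S = (-28.30, 0.000). T and B share the same x with |TB| = 33.9 and B on the +y side, so B = (0.000, 33.90). The virtual corner opposite T is at (-28.30, 33.90). The tangent condition forces KQ to be normal to SQ and A1 meets LB tangentially, so KL is at right angles to LB, with radius 7.5, so the center K sits 7.5 in from both sides at K = (-20.80, 26.40). That places the tangent points at Q = (-28.30, 26.40) on SQ and L = (-20.80, 33.90) on LB. Then |TL| = |L − T| = 39.77.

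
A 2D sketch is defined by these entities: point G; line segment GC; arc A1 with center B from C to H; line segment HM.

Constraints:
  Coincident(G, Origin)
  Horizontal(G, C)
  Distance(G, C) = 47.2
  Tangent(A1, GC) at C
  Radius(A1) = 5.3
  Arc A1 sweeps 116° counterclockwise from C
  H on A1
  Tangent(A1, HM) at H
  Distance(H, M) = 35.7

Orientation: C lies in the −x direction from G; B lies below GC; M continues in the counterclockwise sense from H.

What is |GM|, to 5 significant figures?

53.811

G is at the origin; GC is horizontal with |GC| = 47.2 and C on the −x side, so C = (-47.200, 0.0000). Since A1 is tangent to GC there, BC ⟂ GC, so B = C + (0, -5.3) = (-47.200, -5.3000). On A1, C sits at bearing 90° from B; a 116° counterclockwise sweep puts H at bearing 206°, so H = B + 5.3·(cos 206°, sin 206°) = (-51.964, -7.6234). Tangency of A1 to HM means the radius BH is perpendicular to HM, so HM runs along (−sin 206°, cos 206°); with |HM| = 35.7, M = (-36.314, -39.710). Then |GM| = |M − G| = 53.811.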